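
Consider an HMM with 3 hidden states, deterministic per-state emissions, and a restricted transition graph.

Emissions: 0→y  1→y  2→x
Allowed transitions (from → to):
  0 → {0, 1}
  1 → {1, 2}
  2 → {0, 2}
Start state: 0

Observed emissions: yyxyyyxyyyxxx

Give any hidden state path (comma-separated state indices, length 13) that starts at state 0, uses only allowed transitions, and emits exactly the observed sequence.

  0: obs=y cand={0,1} pick 0 [start]
  1: obs=y cand={0,1} pick 1 [0->1 ok]
  2: obs=x cand={2} pick 2 [1->2 ok]
  3: obs=y cand={0,1} pick 0 [2->0 ok]
  4: obs=y cand={0,1} pick 0 [0->0 ok]
  5: obs=y cand={0,1} pick 1 [0->1 ok]
  6: obs=x cand={2} pick 2 [1->2 ok]
  7: obs=y cand={0,1} pick 0 [2->0 ok]
  8: obs=y cand={0,1} pick 0 [0->0 ok]
  9: obs=y cand={0,1} pick 1 [0->1 ok]
  10: obs=x cand={2} pick 2 [1->2 ok]
  11: obs=x cand={2} pick 2 [2->2 ok]
  12: obs=x cand={2} pick 2 [2->2 ok]

0,1,2,0,0,1,2,0,0,1,2,2,2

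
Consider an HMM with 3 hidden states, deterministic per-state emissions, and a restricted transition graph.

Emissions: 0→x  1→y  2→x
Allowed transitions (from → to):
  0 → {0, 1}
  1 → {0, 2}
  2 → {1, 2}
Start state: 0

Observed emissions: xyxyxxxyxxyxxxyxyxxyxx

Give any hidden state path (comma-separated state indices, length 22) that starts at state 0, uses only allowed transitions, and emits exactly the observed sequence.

  [0] x  {0,2}  => 0  start
  [1] y  {1}  => 1  0->1 ok
  [2] x  {0,2}  => 0  1->0 ok
  [3] y  {1}  => 1  0->1 ok
  [4] x  {0,2}  => 2  1->2 ok
  [5] x  {0,2}  => 2  2->2 ok
  [6] x  {0,2}  => 2  2->2 ok
  [7] y  {1}  => 1  2->1 ok
  [8] x  {0,2}  => 0  1->0 ok
  [9] x  {0,2}  => 0  0->0 ok
  [10] y  {1}  => 1  0->1 ok
  [11] x  {0,2}  => 0  1->0 ok
  [12] x  {0,2}  => 0  0->0 ok
  [13] x  {0,2}  => 0  0->0 ok
  [14] y  {1}  => 1  0->1 ok
  [15] x  {0,2}  => 2  1->2 ok
  [16] y  {1}  => 1  2->1 ok
  [17] x  {0,2}  => 0  1->0 ok
  [18] x  {0,2}  => 0  0->0 ok
  [19] y  {1}  => 1  0->1 ok
  [20] x  {0,2}  => 2  1->2 ok
  [21] x  {0,2}  => 2  2->2 ok

0,1,0,1,2,2,2,1,0,0,1,0,0,0,1,2,1,0,0,1,2,2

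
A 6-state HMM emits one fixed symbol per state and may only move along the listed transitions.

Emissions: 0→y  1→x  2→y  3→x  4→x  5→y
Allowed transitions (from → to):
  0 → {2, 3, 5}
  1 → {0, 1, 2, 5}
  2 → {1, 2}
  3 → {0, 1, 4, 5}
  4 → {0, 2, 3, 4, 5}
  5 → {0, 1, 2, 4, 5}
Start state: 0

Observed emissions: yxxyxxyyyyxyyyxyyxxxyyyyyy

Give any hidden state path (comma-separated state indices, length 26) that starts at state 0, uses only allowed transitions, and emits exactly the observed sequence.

  0: obs=y cand={0,2,5} pick 0 [start]
  1: obs=x cand={1,3,4} pick 3 [0->3 ok]
  2: obs=x cand={1,3,4} pick 1 [3->1 ok]
  3: obs=y cand={0,2,5} pick 5 [1->5 ok]
  4: obs=x cand={1,3,4} pick 1 [5->1 ok]
  5: obs=x cand={1,3,4} pick 1 [1->1 ok]
  6: obs=y cand={0,2,5} pick 0 [1->0 ok]
  7: obs=y cand={0,2,5} pick 5 [0->5 ok]
  8: obs=y cand={0,2,5} pick 0 [5->0 ok]
  9: obs=y cand={0,2,5} pick 2 [0->2 ok]
  10: obs=x cand={1,3,4} pick 1 [2->1 ok]
  11: obs=y cand={0,2,5} pick 0 [1->0 ok]
  12: obs=y cand={0,2,5} pick 2 [0->2 ok]
  13: obs=y cand={0,2,5} pick 2 [2->2 ok]
  14: obs=x cand={1,3,4} pick 1 [2->1 ok]
  15: obs=y cand={0,2,5} pick 0 [1->0 ok]
  16: obs=y cand={0,2,5} pick 5 [0->5 ok]
  17: obs=x cand={1,3,4} pick 4 [5->4 ok]
  18: obs=x cand={1,3,4} pick 4 [4->4 ok]
  19: obs=x cand={1,3,4} pick 4 [4->4 ok]
  20: obs=y cand={0,2,5} pick 0 [4->0 ok]
  21: obs=y cand={0,2,5} pick 2 [0->2 ok]
  22: obs=y cand={0,2,5} pick 2 [2->2 ok]
  23: obs=y cand={0,2,5} pick 2 [2->2 ok]
  24: obs=y cand={0,2,5} pick 2 [2->2 ok]
  25: obs=y cand={0,2,5} pick 2 [2->2 ok]

0,3,1,5,1,1,0,5,0,2,1,0,2,2,1,0,5,4,4,4,0,2,2,2,2,2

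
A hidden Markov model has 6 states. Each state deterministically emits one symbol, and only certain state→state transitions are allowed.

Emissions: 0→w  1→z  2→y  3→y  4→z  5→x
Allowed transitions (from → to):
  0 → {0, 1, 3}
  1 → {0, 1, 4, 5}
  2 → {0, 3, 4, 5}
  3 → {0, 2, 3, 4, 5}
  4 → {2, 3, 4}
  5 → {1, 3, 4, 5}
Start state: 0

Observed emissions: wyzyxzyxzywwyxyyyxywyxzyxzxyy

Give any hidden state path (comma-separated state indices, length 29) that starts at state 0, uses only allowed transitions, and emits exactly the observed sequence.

0,3,4,3,5,4,2,5,4,3,0,0,3,5,3,3,3,5,3,0,3,5,4,2,5,1,5,3,3

  t0 'w' -> {0}, take 0 (start)
  t1 'y' -> {2,3}, take 3 (0->3 ok)
  t2 'z' -> {1,4}, take 4 (3->4 ok)
  t3 'y' -> {2,3}, take 3 (4->3 ok)
  t4 'x' -> {5}, take 5 (3->5 ok)
  t5 'z' -> {1,4}, take 4 (5->4 ok)
  t6 'y' -> {2,3}, take 2 (4->2 ok)
  t7 'x' -> {5}, take 5 (2->5 ok)
  t8 'z' -> {1,4}, take 4 (5->4 ok)
  t9 'y' -> {2,3}, take 3 (4->3 ok)
  t10 'w' -> {0}, take 0 (3->0 ok)
  t11 'w' -> {0}, take 0 (0->0 ok)
  t12 'y' -> {2,3}, take 3 (0->3 ok)
  t13 'x' -> {5}, take 5 (3->5 ok)
  t14 'y' -> {2,3}, take 3 (5->3 ok)
  t15 'y' -> {2,3}, take 3 (3->3 ok)
  t16 'y' -> {2,3}, take 3 (3->3 ok)
  t17 'x' -> {5}, take 5 (3->5 ok)
  t18 'y' -> {2,3}, take 3 (5->3 ok)
  t19 'w' -> {0}, take 0 (3->0 ok)
  t20 'y' -> {2,3}, take 3 (0->3 ok)
  t21 'x' -> {5}, take 5 (3->5 ok)
  t22 'z' -> {1,4}, take 4 (5->4 ok)
  t23 'y' -> {2,3}, take 2 (4->2 ok)
  t24 'x' -> {5}, take 5 (2->5 ok)
  t25 'z' -> {1,4}, take 1 (5->1 ok)
  t26 'x' -> {5}, take 5 (1->5 ok)
  t27 'y' -> {2,3}, take 3 (5->3 ok)
  t28 'y' -> {2,3}, take 3 (3->3 ok)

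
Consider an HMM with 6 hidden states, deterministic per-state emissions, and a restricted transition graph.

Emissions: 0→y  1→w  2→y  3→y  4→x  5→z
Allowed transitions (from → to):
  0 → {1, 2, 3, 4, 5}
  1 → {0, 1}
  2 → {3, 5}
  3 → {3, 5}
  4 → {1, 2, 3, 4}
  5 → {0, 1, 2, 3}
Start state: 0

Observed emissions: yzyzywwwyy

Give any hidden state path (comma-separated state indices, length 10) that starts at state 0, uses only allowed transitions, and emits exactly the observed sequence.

  0: obs=y cand={0,2,3} pick 0 [start]
  1: obs=z cand={5} pick 5 [0->5 ok]
  2: obs=y cand={0,2,3} pick 0 [5->0 ok]
  3: obs=z cand={5} pick 5 [0->5 ok]
  4: obs=y cand={0,2,3} pick 0 [5->0 ok]
  5: obs=w cand={1} pick 1 [0->1 ok]
  6: obs=w cand={1} pick 1 [1->1 ok]
  7: obs=w cand={1} pick 1 [1->1 ok]
  8: obs=y cand={0,2,3} pick 0 [1->0 ok]
  9: obs=y cand={0,2,3} pick 2 [0->2 ok]

0,5,0,5,0,1,1,1,0,2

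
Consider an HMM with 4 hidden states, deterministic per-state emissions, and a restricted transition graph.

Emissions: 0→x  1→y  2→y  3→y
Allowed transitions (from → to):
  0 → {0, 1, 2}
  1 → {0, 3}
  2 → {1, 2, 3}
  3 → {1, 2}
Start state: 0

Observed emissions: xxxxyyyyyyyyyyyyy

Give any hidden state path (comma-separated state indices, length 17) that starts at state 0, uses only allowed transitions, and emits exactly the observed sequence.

  t0 'x' -> {0}, take 0 (start)
  t1 'x' -> {0}, take 0 (0->0 ok)
  t2 'x' -> {0}, take 0 (0->0 ok)
  t3 'x' -> {0}, take 0 (0->0 ok)
  t4 'y' -> {1,2,3}, take 2 (0->2 ok)
  t5 'y' -> {1,2,3}, take 2 (2->2 ok)
  t6 'y' -> {1,2,3}, take 1 (2->1 ok)
  t7 'y' -> {1,2,3}, take 3 (1->3 ok)
  t8 'y' -> {1,2,3}, take 2 (3->2 ok)
  t9 'y' -> {1,2,3}, take 2 (2->2 ok)
  t10 'y' -> {1,2,3}, take 3 (2->3 ok)
  t11 'y' -> {1,2,3}, take 1 (3->1 ok)
  t12 'y' -> {1,2,3}, take 3 (1->3 ok)
  t13 'y' -> {1,2,3}, take 2 (3->2 ok)
  t14 'y' -> {1,2,3}, take 2 (2->2 ok)
  t15 'y' -> {1,2,3}, take 2 (2->2 ok)
  t16 'y' -> {1,2,3}, take 2 (2->2 ok)

0,0,0,0,2,2,1,3,2,2,3,1,3,2,2,2,2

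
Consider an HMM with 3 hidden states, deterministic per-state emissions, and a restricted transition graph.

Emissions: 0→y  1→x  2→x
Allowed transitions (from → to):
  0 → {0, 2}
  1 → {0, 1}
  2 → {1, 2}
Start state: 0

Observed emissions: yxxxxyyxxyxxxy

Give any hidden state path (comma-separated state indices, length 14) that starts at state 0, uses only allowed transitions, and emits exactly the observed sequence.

0,2,2,2,1,0,0,2,1,0,2,1,1,0

  [0] y  {0}  => 0  start
  [1] x  {1,2}  => 2  0->2 ok
  [2] x  {1,2}  => 2  2->2 ok
  [3] x  {1,2}  => 2  2->2 ok
  [4] x  {1,2}  => 1  2->1 ok
  [5] y  {0}  => 0  1->0 ok
  [6] y  {0}  => 0  0->0 ok
  [7] x  {1,2}  => 2  0->2 ok
  [8] x  {1,2}  => 1  2->1 ok
  [9] y  {0}  => 0  1->0 ok
  [10] x  {1,2}  => 2  0->2 ok
  [11] x  {1,2}  => 1  2->1 ok
  [12] x  {1,2}  => 1  1->1 ok
  [13] y  {0}  => 0  1->0 ok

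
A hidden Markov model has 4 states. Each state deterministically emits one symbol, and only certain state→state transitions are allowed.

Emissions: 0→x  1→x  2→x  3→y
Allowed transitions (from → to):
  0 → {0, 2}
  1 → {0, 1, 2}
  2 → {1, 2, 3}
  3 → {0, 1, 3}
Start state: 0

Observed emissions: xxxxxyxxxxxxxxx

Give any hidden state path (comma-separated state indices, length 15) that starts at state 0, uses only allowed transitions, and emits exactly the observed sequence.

0,0,2,1,2,3,1,0,0,2,2,2,1,0,2

  [0] x  {0,1,2}  => 0  start
  [1] x  {0,1,2}  => 0  0->0 ok
  [2] x  {0,1,2}  => 2  0->2 ok
  [3] x  {0,1,2}  => 1  2->1 ok
  [4] x  {0,1,2}  => 2  1->2 ok
  [5] y  {3}  => 3  2->3 ok
  [6] x  {0,1,2}  => 1  3->1 ok
  [7] x  {0,1,2}  => 0  1->0 ok
  [8] x  {0,1,2}  => 0  0->0 ok
  [9] x  {0,1,2}  => 2  0->2 ok
  [10] x  {0,1,2}  => 2  2->2 ok
  [11] x  {0,1,2}  => 2  2->2 ok
  [12] x  {0,1,2}  => 1  2->1 ok
  [13] x  {0,1,2}  => 0  1->0 ok
  [14] x  {0,1,2}  => 2  0->2 ok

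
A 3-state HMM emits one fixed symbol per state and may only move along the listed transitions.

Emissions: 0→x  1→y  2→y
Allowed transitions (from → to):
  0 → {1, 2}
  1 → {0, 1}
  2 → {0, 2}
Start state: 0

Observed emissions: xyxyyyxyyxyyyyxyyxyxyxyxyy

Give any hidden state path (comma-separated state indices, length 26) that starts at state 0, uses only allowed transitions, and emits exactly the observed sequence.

0,2,0,2,2,2,0,1,1,0,2,2,2,2,0,1,1,0,2,0,2,0,1,0,1,1

  0: obs=x cand={0} pick 0 [start]
  1: obs=y cand={1,2} pick 2 [0->2 ok]
  2: obs=x cand={0} pick 0 [2->0 ok]
  3: obs=y cand={1,2} pick 2 [0->2 ok]
  4: obs=y cand={1,2} pick 2 [2->2 ok]
  5: obs=y cand={1,2} pick 2 [2->2 ok]
  6: obs=x cand={0} pick 0 [2->0 ok]
  7: obs=y cand={1,2} pick 1 [0->1 ok]
  8: obs=y cand={1,2} pick 1 [1->1 ok]
  9: obs=x cand={0} pick 0 [1->0 ok]
  10: obs=y cand={1,2} pick 2 [0->2 ok]
  11: obs=y cand={1,2} pick 2 [2->2 ok]
  12: obs=y cand={1,2} pick 2 [2->2 ok]
  13: obs=y cand={1,2} pick 2 [2->2 ok]
  14: obs=x cand={0} pick 0 [2->0 ok]
  15: obs=y cand={1,2} pick 1 [0->1 ok]
  16: obs=y cand={1,2} pick 1 [1->1 ok]
  17: obs=x cand={0} pick 0 [1->0 ok]
  18: obs=y cand={1,2} pick 2 [0->2 ok]
  19: obs=x cand={0} pick 0 [2->0 ok]
  20: obs=y cand={1,2} pick 2 [0->2 ok]
  21: obs=x cand={0} pick 0 [2->0 ok]
  22: obs=y cand={1,2} pick 1 [0->1 ok]
  23: obs=x cand={0} pick 0 [1->0 ok]
  24: obs=y cand={1,2} pick 1 [0->1 ok]
  25: obs=y cand={1,2} pick 1 [1->1 ok]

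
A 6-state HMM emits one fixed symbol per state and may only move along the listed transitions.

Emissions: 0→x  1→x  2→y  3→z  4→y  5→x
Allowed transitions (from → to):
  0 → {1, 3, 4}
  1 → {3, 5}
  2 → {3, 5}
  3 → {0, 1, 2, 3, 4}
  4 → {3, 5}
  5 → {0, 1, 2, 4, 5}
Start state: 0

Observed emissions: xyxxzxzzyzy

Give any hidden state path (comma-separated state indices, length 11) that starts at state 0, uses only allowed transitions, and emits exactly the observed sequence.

0,4,5,1,3,1,3,3,4,3,4

  pos 0: x in {0,1,5}, choose 0; start
  pos 1: y in {2,4}, choose 4; 0->4 ok
  pos 2: x in {0,1,5}, choose 5; 4->5 ok
  pos 3: x in {0,1,5}, choose 1; 5->1 ok
  pos 4: z in {3}, choose 3; 1->3 ok
  pos 5: x in {0,1,5}, choose 1; 3->1 ok
  pos 6: z in {3}, choose 3; 1->3 ok
  pos 7: z in {3}, choose 3; 3->3 ok
  pos 8: y in {2,4}, choose 4; 3->4 ok
  pos 9: z in {3}, choose 3; 4->3 ok
  pos 10: y in {2,4}, choose 4; 3->4 ok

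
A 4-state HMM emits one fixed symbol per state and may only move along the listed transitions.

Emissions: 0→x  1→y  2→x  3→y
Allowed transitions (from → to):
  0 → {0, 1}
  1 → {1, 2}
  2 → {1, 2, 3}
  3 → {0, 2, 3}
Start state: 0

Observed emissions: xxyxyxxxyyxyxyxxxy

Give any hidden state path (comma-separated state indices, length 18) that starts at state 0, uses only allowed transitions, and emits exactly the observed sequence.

0,0,1,2,1,2,2,2,1,1,2,1,2,3,2,2,2,3

  0: obs=x cand={0,2} pick 0 [start]
  1: obs=x cand={0,2} pick 0 [0->0 ok]
  2: obs=y cand={1,3} pick 1 [0->1 ok]
  3: obs=x cand={0,2} pick 2 [1->2 ok]
  4: obs=y cand={1,3} pick 1 [2->1 ok]
  5: obs=x cand={0,2} pick 2 [1->2 ok]
  6: obs=x cand={0,2} pick 2 [2->2 ok]
  7: obs=x cand={0,2} pick 2 [2->2 ok]
  8: obs=y cand={1,3} pick 1 [2->1 ok]
  9: obs=y cand={1,3} pick 1 [1->1 ok]
  10: obs=x cand={0,2} pick 2 [1->2 ok]
  11: obs=y cand={1,3} pick 1 [2->1 ok]
  12: obs=x cand={0,2} pick 2 [1->2 ok]
  13: obs=y cand={1,3} pick 3 [2->3 ok]
  14: obs=x cand={0,2} pick 2 [3->2 ok]
  15: obs=x cand={0,2} pick 2 [2->2 ok]
  16: obs=x cand={0,2} pick 2 [2->2 ok]
  17: obs=y cand={1,3} pick 3 [2->3 ok]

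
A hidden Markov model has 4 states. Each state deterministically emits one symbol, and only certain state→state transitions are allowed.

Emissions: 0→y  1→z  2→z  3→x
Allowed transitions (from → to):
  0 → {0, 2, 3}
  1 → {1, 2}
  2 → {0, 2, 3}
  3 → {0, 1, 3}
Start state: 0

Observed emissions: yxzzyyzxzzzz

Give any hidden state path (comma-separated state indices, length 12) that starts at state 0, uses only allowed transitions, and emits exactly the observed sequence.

  0: obs=y cand={0} pick 0 [start]
  1: obs=x cand={3} pick 3 [0->3 ok]
  2: obs=z cand={1,2} pick 1 [3->1 ok]
  3: obs=z cand={1,2} pick 2 [1->2 ok]
  4: obs=y cand={0} pick 0 [2->0 ok]
  5: obs=y cand={0} pick 0 [0->0 ok]
  6: obs=z cand={1,2} pick 2 [0->2 ok]
  7: obs=x cand={3} pick 3 [2->3 ok]
  8: obs=z cand={1,2} pick 1 [3->1 ok]
  9: obs=z cand={1,2} pick 1 [1->1 ok]
  10: obs=z cand={1,2} pick 1 [1->1 ok]
  11: obs=z cand={1,2} pick 1 [1->1 ok]

0,3,1,2,0,0,2,3,1,1,1,1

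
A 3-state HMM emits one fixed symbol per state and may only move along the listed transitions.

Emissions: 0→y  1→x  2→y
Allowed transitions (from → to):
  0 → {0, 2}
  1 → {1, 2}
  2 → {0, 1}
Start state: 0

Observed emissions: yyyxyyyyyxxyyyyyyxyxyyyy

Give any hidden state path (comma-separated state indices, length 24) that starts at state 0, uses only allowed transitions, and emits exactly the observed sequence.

  [0] y  {0,2}  => 0  start
  [1] y  {0,2}  => 0  0->0 ok
  [2] y  {0,2}  => 2  0->2 ok
  [3] x  {1}  => 1  2->1 ok
  [4] y  {0,2}  => 2  1->2 ok
  [5] y  {0,2}  => 0  2->0 ok
  [6] y  {0,2}  => 2  0->2 ok
  [7] y  {0,2}  => 0  2->0 ok
  [8] y  {0,2}  => 2  0->2 ok
  [9] x  {1}  => 1  2->1 ok
  [10] x  {1}  => 1  1->1 ok
  [11] y  {0,2}  => 2  1->2 ok
  [12] y  {0,2}  => 0  2->0 ok
  [13] y  {0,2}  => 2  0->2 ok
  [14] y  {0,2}  => 0  2->0 ok
  [15] y  {0,2}  => 0  0->0 ok
  [16] y  {0,2}  => 2  0->2 ok
  [17] x  {1}  => 1  2->1 ok
  [18] y  {0,2}  => 2  1->2 ok
  [19] x  {1}  => 1  2->1 ok
  [20] y  {0,2}  => 2  1->2 ok
  [21] y  {0,2}  => 0  2->0 ok
  [22] y  {0,2}  => 0  0->0 ok
  [23] y  {0,2}  => 0  0->0 ok

0,0,2,1,2,0,2,0,2,1,1,2,0,2,0,0,2,1,2,1,2,0,0,0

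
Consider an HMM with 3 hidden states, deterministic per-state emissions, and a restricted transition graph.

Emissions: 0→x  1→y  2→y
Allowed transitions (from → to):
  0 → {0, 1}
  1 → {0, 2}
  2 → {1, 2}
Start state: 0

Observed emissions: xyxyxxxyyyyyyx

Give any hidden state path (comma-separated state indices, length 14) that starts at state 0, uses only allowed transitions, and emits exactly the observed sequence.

  [0] x  {0}  => 0  start
  [1] y  {1,2}  => 1  0->1 ok
  [2] x  {0}  => 0  1->0 ok
  [3] y  {1,2}  => 1  0->1 ok
  [4] x  {0}  => 0  1->0 ok
  [5] x  {0}  => 0  0->0 ok
  [6] x  {0}  => 0  0->0 ok
  [7] y  {1,2}  => 1  0->1 ok
  [8] y  {1,2}  => 2  1->2 ok
  [9] y  {1,2}  => 2  2->2 ok
  [10] y  {1,2}  => 2  2->2 ok
  [11] y  {1,2}  => 2  2->2 ok
  [12] y  {1,2}  => 1  2->1 ok
  [13] x  {0}  => 0  1->0 ok

0,1,0,1,0,0,0,1,2,2,2,2,1,0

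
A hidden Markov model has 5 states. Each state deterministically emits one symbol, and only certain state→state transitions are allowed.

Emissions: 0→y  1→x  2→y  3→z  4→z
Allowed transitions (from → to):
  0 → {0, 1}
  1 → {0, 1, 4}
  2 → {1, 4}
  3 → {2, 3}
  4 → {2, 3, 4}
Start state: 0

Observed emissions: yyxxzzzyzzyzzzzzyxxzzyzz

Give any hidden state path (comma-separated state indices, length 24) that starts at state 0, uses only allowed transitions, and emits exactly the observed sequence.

  pos 0: y in {0,2}, choose 0; start
  pos 1: y in {0,2}, choose 0; 0->0 ok
  pos 2: x in {1}, choose 1; 0->1 ok
  pos 3: x in {1}, choose 1; 1->1 ok
  pos 4: z in {3,4}, choose 4; 1->4 ok
  pos 5: z in {3,4}, choose 4; 4->4 ok
  pos 6: z in {3,4}, choose 4; 4->4 ok
  pos 7: y in {0,2}, choose 2; 4->2 ok
  pos 8: z in {3,4}, choose 4; 2->4 ok
  pos 9: z in {3,4}, choose 3; 4->3 ok
  pos 10: y in {0,2}, choose 2; 3->2 ok
  pos 11: z in {3,4}, choose 4; 2->4 ok
  pos 12: z in {3,4}, choose 4; 4->4 ok
  pos 13: z in {3,4}, choose 4; 4->4 ok
  pos 14: z in {3,4}, choose 4; 4->4 ok
  pos 15: z in {3,4}, choose 3; 4->3 ok
  pos 16: y in {0,2}, choose 2; 3->2 ok
  pos 17: x in {1}, choose 1; 2->1 ok
  pos 18: x in {1}, choose 1; 1->1 ok
  pos 19: z in {3,4}, choose 4; 1->4 ok
  pos 20: z in {3,4}, choose 4; 4->4 ok
  pos 21: y in {0,2}, choose 2; 4->2 ok
  pos 22: z in {3,4}, choose 4; 2->4 ok
  pos 23: z in {3,4}, choose 4; 4->4 ok

0,0,1,1,4,4,4,2,4,3,2,4,4,4,4,3,2,1,1,4,4,2,4,4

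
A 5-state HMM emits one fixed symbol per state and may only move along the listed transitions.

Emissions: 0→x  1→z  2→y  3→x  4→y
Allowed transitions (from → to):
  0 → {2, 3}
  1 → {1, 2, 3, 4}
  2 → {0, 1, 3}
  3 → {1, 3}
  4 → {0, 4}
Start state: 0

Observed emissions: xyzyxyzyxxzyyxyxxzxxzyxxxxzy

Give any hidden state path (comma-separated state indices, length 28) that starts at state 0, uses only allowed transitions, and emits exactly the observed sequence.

0,2,1,2,0,2,1,2,0,3,1,4,4,0,2,3,3,1,3,3,1,2,3,3,3,3,1,4

  [0] x  {0,3}  => 0  start
  [1] y  {2,4}  => 2  0->2 ok
  [2] z  {1}  => 1  2->1 ok
  [3] y  {2,4}  => 2  1->2 ok
  [4] x  {0,3}  => 0  2->0 ok
  [5] y  {2,4}  => 2  0->2 ok
  [6] z  {1}  => 1  2->1 ok
  [7] y  {2,4}  => 2  1->2 ok
  [8] x  {0,3}  => 0  2->0 ok
  [9] x  {0,3}  => 3  0->3 ok
  [10] z  {1}  => 1  3->1 ok
  [11] y  {2,4}  => 4  1->4 ok
  [12] y  {2,4}  => 4  4->4 ok
  [13] x  {0,3}  => 0  4->0 ok
  [14] y  {2,4}  => 2  0->2 ok
  [15] x  {0,3}  => 3  2->3 ok
  [16] x  {0,3}  => 3  3->3 ok
  [17] z  {1}  => 1  3->1 ok
  [18] x  {0,3}  => 3  1->3 ok
  [19] x  {0,3}  => 3  3->3 ok
  [20] z  {1}  => 1  3->1 ok
  [21] y  {2,4}  => 2  1->2 ok
  [22] x  {0,3}  => 3  2->3 ok
  [23] x  {0,3}  => 3  3->3 ok
  [24] x  {0,3}  => 3  3->3 ok
  [25] x  {0,3}  => 3  3->3 ok
  [26] z  {1}  => 1  3->1 ok
  [27] y  {2,4}  => 4  1->4 ok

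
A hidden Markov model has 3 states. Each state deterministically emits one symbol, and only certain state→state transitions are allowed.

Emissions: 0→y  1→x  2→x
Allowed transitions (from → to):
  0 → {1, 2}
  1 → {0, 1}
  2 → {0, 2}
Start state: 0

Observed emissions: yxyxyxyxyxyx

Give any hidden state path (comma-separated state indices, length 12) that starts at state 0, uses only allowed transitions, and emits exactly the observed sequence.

  pos 0: y in {0}, choose 0; start
  pos 1: x in {1,2}, choose 1; 0->1 ok
  pos 2: y in {0}, choose 0; 1->0 ok
  pos 3: x in {1,2}, choose 2; 0->2 ok
  pos 4: y in {0}, choose 0; 2->0 ok
  pos 5: x in {1,2}, choose 2; 0->2 ok
  pos 6: y in {0}, choose 0; 2->0 ok
  pos 7: x in {1,2}, choose 1; 0->1 ok
  pos 8: y in {0}, choose 0; 1->0 ok
  pos 9: x in {1,2}, choose 1; 0->1 ok
  pos 10: y in {0}, choose 0; 1->0 ok
  pos 11: x in {1,2}, choose 2; 0->2 ok

0,1,0,2,0,2,0,1,0,1,0,2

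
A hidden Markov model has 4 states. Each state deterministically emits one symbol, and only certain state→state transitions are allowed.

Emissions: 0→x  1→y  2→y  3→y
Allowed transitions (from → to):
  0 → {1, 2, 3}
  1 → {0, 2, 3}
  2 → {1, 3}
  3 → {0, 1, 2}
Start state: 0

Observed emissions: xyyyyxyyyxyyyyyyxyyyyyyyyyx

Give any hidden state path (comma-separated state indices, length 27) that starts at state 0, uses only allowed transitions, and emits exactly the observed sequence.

  t0 'x' -> {0}, take 0 (start)
  t1 'y' -> {1,2,3}, take 3 (0->3 ok)
  t2 'y' -> {1,2,3}, take 2 (3->2 ok)
  t3 'y' -> {1,2,3}, take 3 (2->3 ok)
  t4 'y' -> {1,2,3}, take 1 (3->1 ok)
  t5 'x' -> {0}, take 0 (1->0 ok)
  t6 'y' -> {1,2,3}, take 2 (0->2 ok)
  t7 'y' -> {1,2,3}, take 1 (2->1 ok)
  t8 'y' -> {1,2,3}, take 3 (1->3 ok)
  t9 'x' -> {0}, take 0 (3->0 ok)
  t10 'y' -> {1,2,3}, take 3 (0->3 ok)
  t11 'y' -> {1,2,3}, take 2 (3->2 ok)
  t12 'y' -> {1,2,3}, take 3 (2->3 ok)
  t13 'y' -> {1,2,3}, take 1 (3->1 ok)
  t14 'y' -> {1,2,3}, take 2 (1->2 ok)
  t15 'y' -> {1,2,3}, take 3 (2->3 ok)
  t16 'x' -> {0}, take 0 (3->0 ok)
  t17 'y' -> {1,2,3}, take 3 (0->3 ok)
  t18 'y' -> {1,2,3}, take 1 (3->1 ok)
  t19 'y' -> {1,2,3}, take 2 (1->2 ok)
  t20 'y' -> {1,2,3}, take 3 (2->3 ok)
  t21 'y' -> {1,2,3}, take 1 (3->1 ok)
  t22 'y' -> {1,2,3}, take 2 (1->2 ok)
  t23 'y' -> {1,2,3}, take 1 (2->1 ok)
  t24 'y' -> {1,2,3}, take 2 (1->2 ok)
  t25 'y' -> {1,2,3}, take 1 (2->1 ok)
  t26 'x' -> {0}, take 0 (1->0 ok)

0,3,2,3,1,0,2,1,3,0,3,2,3,1,2,3,0,3,1,2,3,1,2,1,2,1,0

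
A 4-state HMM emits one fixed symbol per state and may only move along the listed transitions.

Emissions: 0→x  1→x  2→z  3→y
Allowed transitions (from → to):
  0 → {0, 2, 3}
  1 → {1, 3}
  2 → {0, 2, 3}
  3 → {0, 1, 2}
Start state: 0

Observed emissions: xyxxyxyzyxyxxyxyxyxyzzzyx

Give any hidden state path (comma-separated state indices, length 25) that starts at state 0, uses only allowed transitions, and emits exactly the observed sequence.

  t0 'x' -> {0,1}, take 0 (start)
  t1 'y' -> {3}, take 3 (0->3 ok)
  t2 'x' -> {0,1}, take 1 (3->1 ok)
  t3 'x' -> {0,1}, take 1 (1->1 ok)
  t4 'y' -> {3}, take 3 (1->3 ok)
  t5 'x' -> {0,1}, take 1 (3->1 ok)
  t6 'y' -> {3}, take 3 (1->3 ok)
  t7 'z' -> {2}, take 2 (3->2 ok)
  t8 'y' -> {3}, take 3 (2->3 ok)
  t9 'x' -> {0,1}, take 1 (3->1 ok)
  t10 'y' -> {3}, take 3 (1->3 ok)
  t11 'x' -> {0,1}, take 1 (3->1 ok)
  t12 'x' -> {0,1}, take 1 (1->1 ok)
  t13 'y' -> {3}, take 3 (1->3 ok)
  t14 'x' -> {0,1}, take 1 (3->1 ok)
  t15 'y' -> {3}, take 3 (1->3 ok)
  t16 'x' -> {0,1}, take 1 (3->1 ok)
  t17 'y' -> {3}, take 3 (1->3 ok)
  t18 'x' -> {0,1}, take 1 (3->1 ok)
  t19 'y' -> {3}, take 3 (1->3 ok)
  t20 'z' -> {2}, take 2 (3->2 ok)
  t21 'z' -> {2}, take 2 (2->2 ok)
  t22 'z' -> {2}, take 2 (2->2 ok)
  t23 'y' -> {3}, take 3 (2->3 ok)
  t24 'x' -> {0,1}, take 0 (3->0 ok)

0,3,1,1,3,1,3,2,3,1,3,1,1,3,1,3,1,3,1,3,2,2,2,3,0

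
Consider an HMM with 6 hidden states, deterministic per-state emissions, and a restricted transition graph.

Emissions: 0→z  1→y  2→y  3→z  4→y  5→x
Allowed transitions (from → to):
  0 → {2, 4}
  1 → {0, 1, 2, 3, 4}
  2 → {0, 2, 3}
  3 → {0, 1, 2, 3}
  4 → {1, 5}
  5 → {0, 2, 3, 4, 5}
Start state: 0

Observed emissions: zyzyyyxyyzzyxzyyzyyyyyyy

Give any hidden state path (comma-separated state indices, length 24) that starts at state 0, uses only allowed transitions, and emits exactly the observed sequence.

  t0 'z' -> {0,3}, take 0 (start)
  t1 'y' -> {1,2,4}, take 2 (0->2 ok)
  t2 'z' -> {0,3}, take 0 (2->0 ok)
  t3 'y' -> {1,2,4}, take 4 (0->4 ok)
  t4 'y' -> {1,2,4}, take 1 (4->1 ok)
  t5 'y' -> {1,2,4}, take 4 (1->4 ok)
  t6 'x' -> {5}, take 5 (4->5 ok)
  t7 'y' -> {1,2,4}, take 2 (5->2 ok)
  t8 'y' -> {1,2,4}, take 2 (2->2 ok)
  t9 'z' -> {0,3}, take 3 (2->3 ok)
  t10 'z' -> {0,3}, take 0 (3->0 ok)
  t11 'y' -> {1,2,4}, take 4 (0->4 ok)
  t12 'x' -> {5}, take 5 (4->5 ok)
  t13 'z' -> {0,3}, take 0 (5->0 ok)
  t14 'y' -> {1,2,4}, take 2 (0->2 ok)
  t15 'y' -> {1,2,4}, take 2 (2->2 ok)
  t16 'z' -> {0,3}, take 0 (2->0 ok)
  t17 'y' -> {1,2,4}, take 4 (0->4 ok)
  t18 'y' -> {1,2,4}, take 1 (4->1 ok)
  t19 'y' -> {1,2,4}, take 4 (1->4 ok)
  t20 'y' -> {1,2,4}, take 1 (4->1 ok)
  t21 'y' -> {1,2,4}, take 1 (1->1 ok)
  t22 'y' -> {1,2,4}, take 1 (1->1 ok)
  t23 'y' -> {1,2,4}, take 4 (1->4 ok)

0,2,0,4,1,4,5,2,2,3,0,4,5,0,2,2,0,4,1,4,1,1,1,4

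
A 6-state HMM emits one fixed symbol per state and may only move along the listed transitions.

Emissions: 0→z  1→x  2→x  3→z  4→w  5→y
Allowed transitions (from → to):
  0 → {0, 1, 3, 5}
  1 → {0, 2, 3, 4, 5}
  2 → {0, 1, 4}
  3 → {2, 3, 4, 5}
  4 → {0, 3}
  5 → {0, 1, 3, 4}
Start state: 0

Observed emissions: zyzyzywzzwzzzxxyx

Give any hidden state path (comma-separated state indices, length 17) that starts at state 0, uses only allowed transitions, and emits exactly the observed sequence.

0,5,0,5,3,5,4,3,3,4,0,3,3,2,1,5,1

  0: obs=z cand={0,3} pick 0 [start]
  1: obs=y cand={5} pick 5 [0->5 ok]
  2: obs=z cand={0,3} pick 0 [5->0 ok]
  3: obs=y cand={5} pick 5 [0->5 ok]
  4: obs=z cand={0,3} pick 3 [5->3 ok]
  5: obs=y cand={5} pick 5 [3->5 ok]
  6: obs=w cand={4} pick 4 [5->4 ok]
  7: obs=z cand={0,3} pick 3 [4->3 ok]
  8: obs=z cand={0,3} pick 3 [3->3 ok]
  9: obs=w cand={4} pick 4 [3->4 ok]
  10: obs=z cand={0,3} pick 0 [4->0 ok]
  11: obs=z cand={0,3} pick 3 [0->3 ok]
  12: obs=z cand={0,3} pick 3 [3->3 ok]
  13: obs=x cand={1,2} pick 2 [3->2 ok]
  14: obs=x cand={1,2} pick 1 [2->1 ok]
  15: obs=y cand={5} pick 5 [1->5 ok]
  16: obs=x cand={1,2} pick 1 [5->1 ok]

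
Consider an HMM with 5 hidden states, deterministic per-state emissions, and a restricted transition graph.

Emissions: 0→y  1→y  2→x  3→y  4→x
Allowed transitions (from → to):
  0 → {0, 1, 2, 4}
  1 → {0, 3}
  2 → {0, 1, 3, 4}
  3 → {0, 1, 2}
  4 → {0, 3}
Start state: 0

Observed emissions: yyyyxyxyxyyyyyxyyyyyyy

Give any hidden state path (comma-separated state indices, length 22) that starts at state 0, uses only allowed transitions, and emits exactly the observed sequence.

0,0,1,0,4,0,4,3,2,3,0,1,3,0,4,0,1,0,0,0,1,0

  [0] y  {0,1,3}  => 0  start
  [1] y  {0,1,3}  => 0  0->0 ok
  [2] y  {0,1,3}  => 1  0->1 ok
  [3] y  {0,1,3}  => 0  1->0 ok
  [4] x  {2,4}  => 4  0->4 ok
  [5] y  {0,1,3}  => 0  4->0 ok
  [6] x  {2,4}  => 4  0->4 ok
  [7] y  {0,1,3}  => 3  4->3 ok
  [8] x  {2,4}  => 2  3->2 ok
  [9] y  {0,1,3}  => 3  2->3 ok
  [10] y  {0,1,3}  => 0  3->0 ok
  [11] y  {0,1,3}  => 1  0->1 ok
  [12] y  {0,1,3}  => 3  1->3 ok
  [13] y  {0,1,3}  => 0  3->0 ok
  [14] x  {2,4}  => 4  0->4 ok
  [15] y  {0,1,3}  => 0  4->0 ok
  [16] y  {0,1,3}  => 1  0->1 ok
  [17] y  {0,1,3}  => 0  1->0 ok
  [18] y  {0,1,3}  => 0  0->0 ok
  [19] y  {0,1,3}  => 0  0->0 ok
  [20] y  {0,1,3}  => 1  0->1 ok
  [21] y  {0,1,3}  => 0  1->0 ok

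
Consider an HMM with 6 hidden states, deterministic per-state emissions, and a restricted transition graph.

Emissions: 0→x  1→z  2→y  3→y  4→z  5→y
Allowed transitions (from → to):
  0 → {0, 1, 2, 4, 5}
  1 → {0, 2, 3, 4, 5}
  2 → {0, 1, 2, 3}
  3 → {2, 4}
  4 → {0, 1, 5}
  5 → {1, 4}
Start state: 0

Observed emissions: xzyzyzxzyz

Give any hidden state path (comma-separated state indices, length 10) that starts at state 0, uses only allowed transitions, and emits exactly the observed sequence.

  pos 0: x in {0}, choose 0; start
  pos 1: z in {1,4}, choose 1; 0->1 ok
  pos 2: y in {2,3,5}, choose 5; 1->5 ok
  pos 3: z in {1,4}, choose 1; 5->1 ok
  pos 4: y in {2,3,5}, choose 5; 1->5 ok
  pos 5: z in {1,4}, choose 4; 5->4 ok
  pos 6: x in {0}, choose 0; 4->0 ok
  pos 7: z in {1,4}, choose 1; 0->1 ok
  pos 8: y in {2,3,5}, choose 2; 1->2 ok
  pos 9: z in {1,4}, choose 1; 2->1 ok

0,1,5,1,5,4,0,1,2,1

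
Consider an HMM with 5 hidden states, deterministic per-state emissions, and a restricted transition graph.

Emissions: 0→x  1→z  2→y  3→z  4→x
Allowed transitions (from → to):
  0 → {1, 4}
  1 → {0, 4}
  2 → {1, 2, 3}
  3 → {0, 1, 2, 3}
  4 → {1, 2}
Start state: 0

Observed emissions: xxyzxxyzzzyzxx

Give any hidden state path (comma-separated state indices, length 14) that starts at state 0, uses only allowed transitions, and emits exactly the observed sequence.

0,4,2,3,0,4,2,3,3,3,2,1,0,4

  pos 0: x in {0,4}, choose 0; start
  pos 1: x in {0,4}, choose 4; 0->4 ok
  pos 2: y in {2}, choose 2; 4->2 ok
  pos 3: z in {1,3}, choose 3; 2->3 ok
  pos 4: x in {0,4}, choose 0; 3->0 ok
  pos 5: x in {0,4}, choose 4; 0->4 ok
  pos 6: y in {2}, choose 2; 4->2 ok
  pos 7: z in {1,3}, choose 3; 2->3 ok
  pos 8: z in {1,3}, choose 3; 3->3 ok
  pos 9: z in {1,3}, choose 3; 3->3 ok
  pos 10: y in {2}, choose 2; 3->2 ok
  pos 11: z in {1,3}, choose 1; 2->1 ok
  pos 12: x in {0,4}, choose 0; 1->0 ok
  pos 13: x in {0,4}, choose 4; 0->4 ok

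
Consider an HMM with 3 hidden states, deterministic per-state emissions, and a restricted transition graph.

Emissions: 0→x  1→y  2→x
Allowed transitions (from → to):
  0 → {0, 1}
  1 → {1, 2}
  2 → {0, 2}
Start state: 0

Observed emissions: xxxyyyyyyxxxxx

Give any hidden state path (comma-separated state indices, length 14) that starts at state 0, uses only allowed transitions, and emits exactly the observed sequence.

  0: obs=x cand={0,2} pick 0 [start]
  1: obs=x cand={0,2} pick 0 [0->0 ok]
  2: obs=x cand={0,2} pick 0 [0->0 ok]
  3: obs=y cand={1} pick 1 [0->1 ok]
  4: obs=y cand={1} pick 1 [1->1 ok]
  5: obs=y cand={1} pick 1 [1->1 ok]
  6: obs=y cand={1} pick 1 [1->1 ok]
  7: obs=y cand={1} pick 1 [1->1 ok]
  8: obs=y cand={1} pick 1 [1->1 ok]
  9: obs=x cand={0,2} pick 2 [1->2 ok]
  10: obs=x cand={0,2} pick 2 [2->2 ok]
  11: obs=x cand={0,2} pick 2 [2->2 ok]
  12: obs=x cand={0,2} pick 2 [2->2 ok]
  13: obs=x cand={0,2} pick 0 [2->0 ok]

0,0,0,1,1,1,1,1,1,2,2,2,2,0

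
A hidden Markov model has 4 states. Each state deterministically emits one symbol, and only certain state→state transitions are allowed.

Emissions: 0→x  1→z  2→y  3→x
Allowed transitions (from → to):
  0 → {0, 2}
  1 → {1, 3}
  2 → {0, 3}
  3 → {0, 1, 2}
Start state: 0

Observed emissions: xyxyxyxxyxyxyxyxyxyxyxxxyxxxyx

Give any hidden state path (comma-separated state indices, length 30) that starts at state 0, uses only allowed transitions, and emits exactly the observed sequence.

  pos 0: x in {0,3}, choose 0; start
  pos 1: y in {2}, choose 2; 0->2 ok
  pos 2: x in {0,3}, choose 0; 2->0 ok
  pos 3: y in {2}, choose 2; 0->2 ok
  pos 4: x in {0,3}, choose 0; 2->0 ok
  pos 5: y in {2}, choose 2; 0->2 ok
  pos 6: x in {0,3}, choose 0; 2->0 ok
  pos 7: x in {0,3}, choose 0; 0->0 ok
  pos 8: y in {2}, choose 2; 0->2 ok
  pos 9: x in {0,3}, choose 0; 2->0 ok
  pos 10: y in {2}, choose 2; 0->2 ok
  pos 11: x in {0,3}, choose 3; 2->3 ok
  pos 12: y in {2}, choose 2; 3->2 ok
  pos 13: x in {0,3}, choose 3; 2->3 ok
  pos 14: y in {2}, choose 2; 3->2 ok
  pos 15: x in {0,3}, choose 0; 2->0 ok
  pos 16: y in {2}, choose 2; 0->2 ok
  pos 17: x in {0,3}, choose 3; 2->3 ok
  pos 18: y in {2}, choose 2; 3->2 ok
  pos 19: x in {0,3}, choose 0; 2->0 ok
  pos 20: y in {2}, choose 2; 0->2 ok
  pos 21: x in {0,3}, choose 0; 2->0 ok
  pos 22: x in {0,3}, choose 0; 0->0 ok
  pos 23: x in {0,3}, choose 0; 0->0 ok
  pos 24: y in {2}, choose 2; 0->2 ok
  pos 25: x in {0,3}, choose 3; 2->3 ok
  pos 26: x in {0,3}, choose 0; 3->0 ok
  pos 27: x in {0,3}, choose 0; 0->0 ok
  pos 28: y in {2}, choose 2; 0->2 ok
  pos 29: x in {0,3}, choose 0; 2->0 ok

0,2,0,2,0,2,0,0,2,0,2,3,2,3,2,0,2,3,2,0,2,0,0,0,2,3,0,0,2,0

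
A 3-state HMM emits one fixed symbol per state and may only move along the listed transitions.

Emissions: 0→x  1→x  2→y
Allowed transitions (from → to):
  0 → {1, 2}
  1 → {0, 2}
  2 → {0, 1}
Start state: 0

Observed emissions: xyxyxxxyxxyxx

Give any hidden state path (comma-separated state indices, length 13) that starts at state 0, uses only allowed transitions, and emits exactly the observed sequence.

0,2,1,2,1,0,1,2,0,1,2,0,1

  0: obs=x cand={0,1} pick 0 [start]
  1: obs=y cand={2} pick 2 [0->2 ok]
  2: obs=x cand={0,1} pick 1 [2->1 ok]
  3: obs=y cand={2} pick 2 [1->2 ok]
  4: obs=x cand={0,1} pick 1 [2->1 ok]
  5: obs=x cand={0,1} pick 0 [1->0 ok]
  6: obs=x cand={0,1} pick 1 [0->1 ok]
  7: obs=y cand={2} pick 2 [1->2 ok]
  8: obs=x cand={0,1} pick 0 [2->0 ok]
  9: obs=x cand={0,1} pick 1 [0->1 ok]
  10: obs=y cand={2} pick 2 [1->2 ok]
  11: obs=x cand={0,1} pick 0 [2->0 ok]
  12: obs=x cand={0,1} pick 1 [0->1 ok]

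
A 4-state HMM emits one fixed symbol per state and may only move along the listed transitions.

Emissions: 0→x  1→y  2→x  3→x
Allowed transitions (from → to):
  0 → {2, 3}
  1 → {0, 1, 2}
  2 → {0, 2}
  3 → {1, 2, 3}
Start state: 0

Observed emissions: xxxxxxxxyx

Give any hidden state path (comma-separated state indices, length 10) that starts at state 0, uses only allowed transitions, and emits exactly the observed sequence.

  pos 0: x in {0,2,3}, choose 0; start
  pos 1: x in {0,2,3}, choose 2; 0->2 ok
  pos 2: x in {0,2,3}, choose 2; 2->2 ok
  pos 3: x in {0,2,3}, choose 2; 2->2 ok
  pos 4: x in {0,2,3}, choose 0; 2->0 ok
  pos 5: x in {0,2,3}, choose 2; 0->2 ok
  pos 6: x in {0,2,3}, choose 0; 2->0 ok
  pos 7: x in {0,2,3}, choose 3; 0->3 ok
  pos 8: y in {1}, choose 1; 3->1 ok
  pos 9: x in {0,2,3}, choose 0; 1->0 ok

0,2,2,2,0,2,0,3,1,0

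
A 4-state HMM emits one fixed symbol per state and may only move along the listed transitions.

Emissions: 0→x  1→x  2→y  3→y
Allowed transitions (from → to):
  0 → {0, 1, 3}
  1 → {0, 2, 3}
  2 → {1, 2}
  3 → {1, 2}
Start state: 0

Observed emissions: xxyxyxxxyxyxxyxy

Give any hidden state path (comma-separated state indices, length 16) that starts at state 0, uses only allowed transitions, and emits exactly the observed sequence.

  pos 0: x in {0,1}, choose 0; start
  pos 1: x in {0,1}, choose 1; 0->1 ok
  pos 2: y in {2,3}, choose 2; 1->2 ok
  pos 3: x in {0,1}, choose 1; 2->1 ok
  pos 4: y in {2,3}, choose 3; 1->3 ok
  pos 5: x in {0,1}, choose 1; 3->1 ok
  pos 6: x in {0,1}, choose 0; 1->0 ok
  pos 7: x in {0,1}, choose 1; 0->1 ok
  pos 8: y in {2,3}, choose 2; 1->2 ok
  pos 9: x in {0,1}, choose 1; 2->1 ok
  pos 10: y in {2,3}, choose 2; 1->2 ok
  pos 11: x in {0,1}, choose 1; 2->1 ok
  pos 12: x in {0,1}, choose 0; 1->0 ok
  pos 13: y in {2,3}, choose 3; 0->3 ok
  pos 14: x in {0,1}, choose 1; 3->1 ok
  pos 15: y in {2,3}, choose 3; 1->3 ok

0,1,2,1,3,1,0,1,2,1,2,1,0,3,1,3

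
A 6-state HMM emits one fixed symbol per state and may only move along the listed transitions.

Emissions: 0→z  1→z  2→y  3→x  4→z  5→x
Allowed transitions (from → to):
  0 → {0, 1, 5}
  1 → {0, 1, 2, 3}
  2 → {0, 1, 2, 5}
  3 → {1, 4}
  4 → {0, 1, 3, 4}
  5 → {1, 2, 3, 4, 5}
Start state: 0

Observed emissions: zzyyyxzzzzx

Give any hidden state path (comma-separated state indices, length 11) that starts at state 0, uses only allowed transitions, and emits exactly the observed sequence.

  0: obs=z cand={0,1,4} pick 0 [start]
  1: obs=z cand={0,1,4} pick 1 [0->1 ok]
  2: obs=y cand={2} pick 2 [1->2 ok]
  3: obs=y cand={2} pick 2 [2->2 ok]
  4: obs=y cand={2} pick 2 [2->2 ok]
  5: obs=x cand={3,5} pick 5 [2->5 ok]
  6: obs=z cand={0,1,4} pick 4 [5->4 ok]
  7: obs=z cand={0,1,4} pick 1 [4->1 ok]
  8: obs=z cand={0,1,4} pick 1 [1->1 ok]
  9: obs=z cand={0,1,4} pick 0 [1->0 ok]
  10: obs=x cand={3,5} pick 5 [0->5 ok]

0,1,2,2,2,5,4,1,1,0,5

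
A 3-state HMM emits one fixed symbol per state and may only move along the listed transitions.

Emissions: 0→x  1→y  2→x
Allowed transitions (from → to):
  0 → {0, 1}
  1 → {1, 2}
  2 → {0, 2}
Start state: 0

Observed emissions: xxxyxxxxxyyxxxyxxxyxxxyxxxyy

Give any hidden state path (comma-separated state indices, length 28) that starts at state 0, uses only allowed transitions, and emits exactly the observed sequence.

0,0,0,1,2,2,2,2,0,1,1,2,2,0,1,2,0,0,1,2,0,0,1,2,0,0,1,1

  0: obs=x cand={0,2} pick 0 [start]
  1: obs=x cand={0,2} pick 0 [0->0 ok]
  2: obs=x cand={0,2} pick 0 [0->0 ok]
  3: obs=y cand={1} pick 1 [0->1 ok]
  4: obs=x cand={0,2} pick 2 [1->2 ok]
  5: obs=x cand={0,2} pick 2 [2->2 ok]
  6: obs=x cand={0,2} pick 2 [2->2 ok]
  7: obs=x cand={0,2} pick 2 [2->2 ok]
  8: obs=x cand={0,2} pick 0 [2->0 ok]
  9: obs=y cand={1} pick 1 [0->1 ok]
  10: obs=y cand={1} pick 1 [1->1 ok]
  11: obs=x cand={0,2} pick 2 [1->2 ok]
  12: obs=x cand={0,2} pick 2 [2->2 ok]
  13: obs=x cand={0,2} pick 0 [2->0 ok]
  14: obs=y cand={1} pick 1 [0->1 ok]
  15: obs=x cand={0,2} pick 2 [1->2 ok]
  16: obs=x cand={0,2} pick 0 [2->0 ok]
  17: obs=x cand={0,2} pick 0 [0->0 ok]
  18: obs=y cand={1} pick 1 [0->1 ok]
  19: obs=x cand={0,2} pick 2 [1->2 ok]
  20: obs=x cand={0,2} pick 0 [2->0 ok]
  21: obs=x cand={0,2} pick 0 [0->0 ok]
  22: obs=y cand={1} pick 1 [0->1 ok]
  23: obs=x cand={0,2} pick 2 [1->2 ok]
  24: obs=x cand={0,2} pick 0 [2->0 ok]
  25: obs=x cand={0,2} pick 0 [0->0 ok]
  26: obs=y cand={1} pick 1 [0->1 ok]
  27: obs=y cand={1} pick 1 [1->1 ok]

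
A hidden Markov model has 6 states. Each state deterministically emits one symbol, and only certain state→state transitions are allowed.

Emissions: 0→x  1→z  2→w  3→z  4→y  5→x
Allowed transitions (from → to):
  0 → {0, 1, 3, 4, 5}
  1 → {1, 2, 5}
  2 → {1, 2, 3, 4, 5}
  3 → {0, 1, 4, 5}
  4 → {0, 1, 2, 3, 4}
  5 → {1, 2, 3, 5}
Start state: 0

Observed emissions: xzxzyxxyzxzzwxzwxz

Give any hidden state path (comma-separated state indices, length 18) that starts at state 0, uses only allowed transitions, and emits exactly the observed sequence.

  pos 0: x in {0,5}, choose 0; start
  pos 1: z in {1,3}, choose 3; 0->3 ok
  pos 2: x in {0,5}, choose 5; 3->5 ok
  pos 3: z in {1,3}, choose 3; 5->3 ok
  pos 4: y in {4}, choose 4; 3->4 ok
  pos 5: x in {0,5}, choose 0; 4->0 ok
  pos 6: x in {0,5}, choose 0; 0->0 ok
  pos 7: y in {4}, choose 4; 0->4 ok
  pos 8: z in {1,3}, choose 1; 4->1 ok
  pos 9: x in {0,5}, choose 5; 1->5 ok
  pos 10: z in {1,3}, choose 3; 5->3 ok
  pos 11: z in {1,3}, choose 1; 3->1 ok
  pos 12: w in {2}, choose 2; 1->2 ok
  pos 13: x in {0,5}, choose 5; 2->5 ok
  pos 14: z in {1,3}, choose 1; 5->1 ok
  pos 15: w in {2}, choose 2; 1->2 ok
  pos 16: x in {0,5}, choose 5; 2->5 ok
  pos 17: z in {1,3}, choose 3; 5->3 ok

0,3,5,3,4,0,0,4,1,5,3,1,2,5,1,2,5,3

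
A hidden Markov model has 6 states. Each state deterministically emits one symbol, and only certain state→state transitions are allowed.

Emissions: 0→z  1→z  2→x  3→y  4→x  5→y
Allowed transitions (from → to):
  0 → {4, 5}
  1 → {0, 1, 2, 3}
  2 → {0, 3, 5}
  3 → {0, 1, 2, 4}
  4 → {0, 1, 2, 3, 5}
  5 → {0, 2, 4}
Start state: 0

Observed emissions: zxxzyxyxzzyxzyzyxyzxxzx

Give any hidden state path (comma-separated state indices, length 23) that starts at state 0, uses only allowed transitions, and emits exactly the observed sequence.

  pos 0: z in {0,1}, choose 0; start
  pos 1: x in {2,4}, choose 4; 0->4 ok
  pos 2: x in {2,4}, choose 2; 4->2 ok
  pos 3: z in {0,1}, choose 0; 2->0 ok
  pos 4: y in {3,5}, choose 5; 0->5 ok
  pos 5: x in {2,4}, choose 2; 5->2 ok
  pos 6: y in {3,5}, choose 5; 2->5 ok
  pos 7: x in {2,4}, choose 4; 5->4 ok
  pos 8: z in {0,1}, choose 1; 4->1 ok
  pos 9: z in {0,1}, choose 0; 1->0 ok
  pos 10: y in {3,5}, choose 5; 0->5 ok
  pos 11: x in {2,4}, choose 4; 5->4 ok
  pos 12: z in {0,1}, choose 1; 4->1 ok
  pos 13: y in {3,5}, choose 3; 1->3 ok
  pos 14: z in {0,1}, choose 0; 3->0 ok
  pos 15: y in {3,5}, choose 5; 0->5 ok
  pos 16: x in {2,4}, choose 4; 5->4 ok
  pos 17: y in {3,5}, choose 3; 4->3 ok
  pos 18: z in {0,1}, choose 0; 3->0 ok
  pos 19: x in {2,4}, choose 4; 0->4 ok
  pos 20: x in {2,4}, choose 2; 4->2 ok
  pos 21: z in {0,1}, choose 0; 2->0 ok
  pos 22: x in {2,4}, choose 4; 0->4 ok

0,4,2,0,5,2,5,4,1,0,5,4,1,3,0,5,4,3,0,4,2,0,4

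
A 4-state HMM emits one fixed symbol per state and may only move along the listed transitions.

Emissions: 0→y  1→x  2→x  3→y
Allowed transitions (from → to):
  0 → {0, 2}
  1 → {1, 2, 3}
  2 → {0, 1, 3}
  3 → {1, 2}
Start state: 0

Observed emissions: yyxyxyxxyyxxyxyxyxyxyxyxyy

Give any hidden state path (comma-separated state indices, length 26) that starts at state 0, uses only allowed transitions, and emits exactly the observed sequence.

  pos 0: y in {0,3}, choose 0; start
  pos 1: y in {0,3}, choose 0; 0->0 ok
  pos 2: x in {1,2}, choose 2; 0->2 ok
  pos 3: y in {0,3}, choose 0; 2->0 ok
  pos 4: x in {1,2}, choose 2; 0->2 ok
  pos 5: y in {0,3}, choose 3; 2->3 ok
  pos 6: x in {1,2}, choose 1; 3->1 ok
  pos 7: x in {1,2}, choose 2; 1->2 ok
  pos 8: y in {0,3}, choose 0; 2->0 ok
  pos 9: y in {0,3}, choose 0; 0->0 ok
  pos 10: x in {1,2}, choose 2; 0->2 ok
  pos 11: x in {1,2}, choose 1; 2->1 ok
  pos 12: y in {0,3}, choose 3; 1->3 ok
  pos 13: x in {1,2}, choose 2; 3->2 ok
  pos 14: y in {0,3}, choose 3; 2->3 ok
  pos 15: x in {1,2}, choose 2; 3->2 ok
  pos 16: y in {0,3}, choose 3; 2->3 ok
  pos 17: x in {1,2}, choose 2; 3->2 ok
  pos 18: y in {0,3}, choose 3; 2->3 ok
  pos 19: x in {1,2}, choose 2; 3->2 ok
  pos 20: y in {0,3}, choose 0; 2->0 ok
  pos 21: x in {1,2}, choose 2; 0->2 ok
  pos 22: y in {0,3}, choose 0; 2->0 ok
  pos 23: x in {1,2}, choose 2; 0->2 ok
  pos 24: y in {0,3}, choose 0; 2->0 ok
  pos 25: y in {0,3}, choose 0; 0->0 ok

0,0,2,0,2,3,1,2,0,0,2,1,3,2,3,2,3,2,3,2,0,2,0,2,0,0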